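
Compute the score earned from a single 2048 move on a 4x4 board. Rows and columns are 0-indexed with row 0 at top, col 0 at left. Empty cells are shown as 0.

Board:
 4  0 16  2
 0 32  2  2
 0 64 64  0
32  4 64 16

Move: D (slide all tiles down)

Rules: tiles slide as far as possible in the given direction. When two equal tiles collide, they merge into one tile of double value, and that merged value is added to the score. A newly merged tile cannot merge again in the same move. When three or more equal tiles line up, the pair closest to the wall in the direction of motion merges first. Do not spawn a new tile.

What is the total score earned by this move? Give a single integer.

Answer: 132

Derivation:
Slide down:
col 0: [4, 0, 0, 32] -> [0, 0, 4, 32]  score +0 (running 0)
col 1: [0, 32, 64, 4] -> [0, 32, 64, 4]  score +0 (running 0)
col 2: [16, 2, 64, 64] -> [0, 16, 2, 128]  score +128 (running 128)
col 3: [2, 2, 0, 16] -> [0, 0, 4, 16]  score +4 (running 132)
Board after move:
  0   0   0   0
  0  32  16   0
  4  64   2   4
 32   4 128  16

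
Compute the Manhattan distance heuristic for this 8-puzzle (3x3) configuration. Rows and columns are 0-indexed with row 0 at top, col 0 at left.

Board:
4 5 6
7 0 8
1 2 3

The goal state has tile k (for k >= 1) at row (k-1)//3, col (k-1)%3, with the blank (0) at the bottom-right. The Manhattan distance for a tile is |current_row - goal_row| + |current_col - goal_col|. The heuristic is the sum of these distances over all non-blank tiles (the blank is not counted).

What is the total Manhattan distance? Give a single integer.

Answer: 12

Derivation:
Tile 4: (0,0)->(1,0) = 1
Tile 5: (0,1)->(1,1) = 1
Tile 6: (0,2)->(1,2) = 1
Tile 7: (1,0)->(2,0) = 1
Tile 8: (1,2)->(2,1) = 2
Tile 1: (2,0)->(0,0) = 2
Tile 2: (2,1)->(0,1) = 2
Tile 3: (2,2)->(0,2) = 2
Sum: 1 + 1 + 1 + 1 + 2 + 2 + 2 + 2 = 12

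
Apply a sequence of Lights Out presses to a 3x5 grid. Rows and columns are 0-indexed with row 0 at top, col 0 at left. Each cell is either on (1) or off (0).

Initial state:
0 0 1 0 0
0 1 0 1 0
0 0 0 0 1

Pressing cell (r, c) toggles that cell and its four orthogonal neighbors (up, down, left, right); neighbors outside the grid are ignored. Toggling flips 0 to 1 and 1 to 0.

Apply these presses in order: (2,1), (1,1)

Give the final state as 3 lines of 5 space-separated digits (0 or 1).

Answer: 0 1 1 0 0
1 1 1 1 0
1 0 1 0 1

Derivation:
After press 1 at (2,1):
0 0 1 0 0
0 0 0 1 0
1 1 1 0 1

After press 2 at (1,1):
0 1 1 0 0
1 1 1 1 0
1 0 1 0 1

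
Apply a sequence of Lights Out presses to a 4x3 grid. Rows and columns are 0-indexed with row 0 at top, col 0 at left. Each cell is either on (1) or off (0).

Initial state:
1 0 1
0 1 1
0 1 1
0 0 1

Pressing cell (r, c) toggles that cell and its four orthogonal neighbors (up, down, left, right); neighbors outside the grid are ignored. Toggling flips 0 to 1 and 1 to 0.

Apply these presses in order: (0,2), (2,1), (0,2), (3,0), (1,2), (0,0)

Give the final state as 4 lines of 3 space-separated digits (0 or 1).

Answer: 0 1 0
1 1 0
0 0 1
1 0 1

Derivation:
After press 1 at (0,2):
1 1 0
0 1 0
0 1 1
0 0 1

After press 2 at (2,1):
1 1 0
0 0 0
1 0 0
0 1 1

After press 3 at (0,2):
1 0 1
0 0 1
1 0 0
0 1 1

After press 4 at (3,0):
1 0 1
0 0 1
0 0 0
1 0 1

After press 5 at (1,2):
1 0 0
0 1 0
0 0 1
1 0 1

After press 6 at (0,0):
0 1 0
1 1 0
0 0 1
1 0 1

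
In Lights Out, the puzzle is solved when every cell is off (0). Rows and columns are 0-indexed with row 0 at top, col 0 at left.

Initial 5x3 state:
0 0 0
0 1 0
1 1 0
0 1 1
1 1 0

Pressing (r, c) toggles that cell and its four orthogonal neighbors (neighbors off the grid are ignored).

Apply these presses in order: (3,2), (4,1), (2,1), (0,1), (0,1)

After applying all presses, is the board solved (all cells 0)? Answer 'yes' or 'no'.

Answer: yes

Derivation:
After press 1 at (3,2):
0 0 0
0 1 0
1 1 1
0 0 0
1 1 1

After press 2 at (4,1):
0 0 0
0 1 0
1 1 1
0 1 0
0 0 0

After press 3 at (2,1):
0 0 0
0 0 0
0 0 0
0 0 0
0 0 0

After press 4 at (0,1):
1 1 1
0 1 0
0 0 0
0 0 0
0 0 0

After press 5 at (0,1):
0 0 0
0 0 0
0 0 0
0 0 0
0 0 0

Lights still on: 0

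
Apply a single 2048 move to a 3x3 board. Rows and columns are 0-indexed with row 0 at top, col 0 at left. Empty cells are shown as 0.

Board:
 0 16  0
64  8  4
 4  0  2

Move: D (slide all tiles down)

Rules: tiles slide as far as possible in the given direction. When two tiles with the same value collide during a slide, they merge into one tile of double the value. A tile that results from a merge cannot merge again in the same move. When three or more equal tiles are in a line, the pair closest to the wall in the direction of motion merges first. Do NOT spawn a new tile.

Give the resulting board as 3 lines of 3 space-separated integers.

Answer:  0  0  0
64 16  4
 4  8  2

Derivation:
Slide down:
col 0: [0, 64, 4] -> [0, 64, 4]
col 1: [16, 8, 0] -> [0, 16, 8]
col 2: [0, 4, 2] -> [0, 4, 2]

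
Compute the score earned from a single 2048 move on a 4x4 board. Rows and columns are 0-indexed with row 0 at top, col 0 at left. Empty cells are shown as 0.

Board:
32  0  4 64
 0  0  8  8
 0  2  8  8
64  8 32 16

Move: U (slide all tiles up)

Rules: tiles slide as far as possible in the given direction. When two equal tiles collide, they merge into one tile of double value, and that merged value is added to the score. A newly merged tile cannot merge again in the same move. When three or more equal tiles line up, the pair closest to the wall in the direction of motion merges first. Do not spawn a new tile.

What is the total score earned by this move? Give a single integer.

Answer: 32

Derivation:
Slide up:
col 0: [32, 0, 0, 64] -> [32, 64, 0, 0]  score +0 (running 0)
col 1: [0, 0, 2, 8] -> [2, 8, 0, 0]  score +0 (running 0)
col 2: [4, 8, 8, 32] -> [4, 16, 32, 0]  score +16 (running 16)
col 3: [64, 8, 8, 16] -> [64, 16, 16, 0]  score +16 (running 32)
Board after move:
32  2  4 64
64  8 16 16
 0  0 32 16
 0  0  0  0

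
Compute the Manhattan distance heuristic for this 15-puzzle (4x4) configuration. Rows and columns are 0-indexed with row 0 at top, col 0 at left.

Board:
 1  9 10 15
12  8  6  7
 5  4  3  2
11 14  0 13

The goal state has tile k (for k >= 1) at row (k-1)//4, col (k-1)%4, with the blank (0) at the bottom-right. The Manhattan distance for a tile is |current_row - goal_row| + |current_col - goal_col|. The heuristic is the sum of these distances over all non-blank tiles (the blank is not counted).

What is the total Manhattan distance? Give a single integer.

Tile 1: (0,0)->(0,0) = 0
Tile 9: (0,1)->(2,0) = 3
Tile 10: (0,2)->(2,1) = 3
Tile 15: (0,3)->(3,2) = 4
Tile 12: (1,0)->(2,3) = 4
Tile 8: (1,1)->(1,3) = 2
Tile 6: (1,2)->(1,1) = 1
Tile 7: (1,3)->(1,2) = 1
Tile 5: (2,0)->(1,0) = 1
Tile 4: (2,1)->(0,3) = 4
Tile 3: (2,2)->(0,2) = 2
Tile 2: (2,3)->(0,1) = 4
Tile 11: (3,0)->(2,2) = 3
Tile 14: (3,1)->(3,1) = 0
Tile 13: (3,3)->(3,0) = 3
Sum: 0 + 3 + 3 + 4 + 4 + 2 + 1 + 1 + 1 + 4 + 2 + 4 + 3 + 0 + 3 = 35

Answer: 35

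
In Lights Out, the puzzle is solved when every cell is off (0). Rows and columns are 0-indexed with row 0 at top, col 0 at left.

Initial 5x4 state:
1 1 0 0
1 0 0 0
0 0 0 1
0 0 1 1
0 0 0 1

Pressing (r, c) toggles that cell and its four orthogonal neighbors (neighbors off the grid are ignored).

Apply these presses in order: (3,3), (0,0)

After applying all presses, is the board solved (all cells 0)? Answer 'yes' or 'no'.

After press 1 at (3,3):
1 1 0 0
1 0 0 0
0 0 0 0
0 0 0 0
0 0 0 0

After press 2 at (0,0):
0 0 0 0
0 0 0 0
0 0 0 0
0 0 0 0
0 0 0 0

Lights still on: 0

Answer: yes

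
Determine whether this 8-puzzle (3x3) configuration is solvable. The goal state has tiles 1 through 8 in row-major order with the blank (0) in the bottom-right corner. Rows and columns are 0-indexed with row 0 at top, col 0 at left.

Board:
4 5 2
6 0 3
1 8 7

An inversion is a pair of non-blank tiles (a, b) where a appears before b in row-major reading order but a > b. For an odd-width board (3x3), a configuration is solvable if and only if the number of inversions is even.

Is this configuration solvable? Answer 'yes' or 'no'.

Answer: no

Derivation:
Inversions (pairs i<j in row-major order where tile[i] > tile[j] > 0): 11
11 is odd, so the puzzle is not solvable.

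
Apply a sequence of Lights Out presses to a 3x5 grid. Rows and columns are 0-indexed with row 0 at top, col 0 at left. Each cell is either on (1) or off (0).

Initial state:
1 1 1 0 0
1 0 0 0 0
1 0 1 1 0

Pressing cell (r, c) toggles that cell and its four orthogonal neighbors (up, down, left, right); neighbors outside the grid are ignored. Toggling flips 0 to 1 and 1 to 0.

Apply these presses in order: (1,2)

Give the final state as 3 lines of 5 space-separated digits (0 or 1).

Answer: 1 1 0 0 0
1 1 1 1 0
1 0 0 1 0

Derivation:
After press 1 at (1,2):
1 1 0 0 0
1 1 1 1 0
1 0 0 1 0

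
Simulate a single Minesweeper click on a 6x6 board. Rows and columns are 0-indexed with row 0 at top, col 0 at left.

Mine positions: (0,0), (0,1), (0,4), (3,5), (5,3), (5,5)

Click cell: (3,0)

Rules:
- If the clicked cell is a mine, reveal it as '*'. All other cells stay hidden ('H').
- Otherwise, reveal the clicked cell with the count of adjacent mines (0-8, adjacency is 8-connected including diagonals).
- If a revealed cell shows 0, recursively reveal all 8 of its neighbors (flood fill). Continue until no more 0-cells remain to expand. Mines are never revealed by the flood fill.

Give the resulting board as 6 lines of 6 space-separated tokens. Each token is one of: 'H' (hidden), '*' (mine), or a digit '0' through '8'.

H H H H H H
2 2 1 1 1 H
0 0 0 0 1 H
0 0 0 0 1 H
0 0 1 1 3 H
0 0 1 H H H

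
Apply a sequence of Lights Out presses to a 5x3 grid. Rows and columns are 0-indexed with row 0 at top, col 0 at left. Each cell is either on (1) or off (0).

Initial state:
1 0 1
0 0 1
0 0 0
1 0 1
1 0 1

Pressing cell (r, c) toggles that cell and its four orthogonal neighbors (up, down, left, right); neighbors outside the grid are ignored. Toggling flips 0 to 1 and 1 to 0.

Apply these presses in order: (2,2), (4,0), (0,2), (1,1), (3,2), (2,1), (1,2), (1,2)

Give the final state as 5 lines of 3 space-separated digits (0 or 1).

After press 1 at (2,2):
1 0 1
0 0 0
0 1 1
1 0 0
1 0 1

After press 2 at (4,0):
1 0 1
0 0 0
0 1 1
0 0 0
0 1 1

After press 3 at (0,2):
1 1 0
0 0 1
0 1 1
0 0 0
0 1 1

After press 4 at (1,1):
1 0 0
1 1 0
0 0 1
0 0 0
0 1 1

After press 5 at (3,2):
1 0 0
1 1 0
0 0 0
0 1 1
0 1 0

After press 6 at (2,1):
1 0 0
1 0 0
1 1 1
0 0 1
0 1 0

After press 7 at (1,2):
1 0 1
1 1 1
1 1 0
0 0 1
0 1 0

After press 8 at (1,2):
1 0 0
1 0 0
1 1 1
0 0 1
0 1 0

Answer: 1 0 0
1 0 0
1 1 1
0 0 1
0 1 0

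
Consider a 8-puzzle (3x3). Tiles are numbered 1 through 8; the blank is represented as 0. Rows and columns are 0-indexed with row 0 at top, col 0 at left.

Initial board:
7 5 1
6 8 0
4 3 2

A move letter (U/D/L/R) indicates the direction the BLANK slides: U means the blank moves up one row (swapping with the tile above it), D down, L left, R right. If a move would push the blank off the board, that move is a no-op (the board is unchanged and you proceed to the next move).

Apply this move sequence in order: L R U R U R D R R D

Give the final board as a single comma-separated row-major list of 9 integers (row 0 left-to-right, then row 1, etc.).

After move 1 (L):
7 5 1
6 0 8
4 3 2

After move 2 (R):
7 5 1
6 8 0
4 3 2

After move 3 (U):
7 5 0
6 8 1
4 3 2

After move 4 (R):
7 5 0
6 8 1
4 3 2

After move 5 (U):
7 5 0
6 8 1
4 3 2

After move 6 (R):
7 5 0
6 8 1
4 3 2

After move 7 (D):
7 5 1
6 8 0
4 3 2

After move 8 (R):
7 5 1
6 8 0
4 3 2

After move 9 (R):
7 5 1
6 8 0
4 3 2

After move 10 (D):
7 5 1
6 8 2
4 3 0

Answer: 7, 5, 1, 6, 8, 2, 4, 3, 0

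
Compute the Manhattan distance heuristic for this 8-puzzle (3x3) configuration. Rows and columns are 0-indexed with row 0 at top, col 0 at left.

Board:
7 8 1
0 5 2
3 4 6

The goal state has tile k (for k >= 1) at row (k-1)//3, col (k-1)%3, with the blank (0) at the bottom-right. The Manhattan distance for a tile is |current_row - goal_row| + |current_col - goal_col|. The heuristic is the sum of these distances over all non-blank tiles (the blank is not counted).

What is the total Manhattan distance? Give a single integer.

Answer: 15

Derivation:
Tile 7: at (0,0), goal (2,0), distance |0-2|+|0-0| = 2
Tile 8: at (0,1), goal (2,1), distance |0-2|+|1-1| = 2
Tile 1: at (0,2), goal (0,0), distance |0-0|+|2-0| = 2
Tile 5: at (1,1), goal (1,1), distance |1-1|+|1-1| = 0
Tile 2: at (1,2), goal (0,1), distance |1-0|+|2-1| = 2
Tile 3: at (2,0), goal (0,2), distance |2-0|+|0-2| = 4
Tile 4: at (2,1), goal (1,0), distance |2-1|+|1-0| = 2
Tile 6: at (2,2), goal (1,2), distance |2-1|+|2-2| = 1
Sum: 2 + 2 + 2 + 0 + 2 + 4 + 2 + 1 = 15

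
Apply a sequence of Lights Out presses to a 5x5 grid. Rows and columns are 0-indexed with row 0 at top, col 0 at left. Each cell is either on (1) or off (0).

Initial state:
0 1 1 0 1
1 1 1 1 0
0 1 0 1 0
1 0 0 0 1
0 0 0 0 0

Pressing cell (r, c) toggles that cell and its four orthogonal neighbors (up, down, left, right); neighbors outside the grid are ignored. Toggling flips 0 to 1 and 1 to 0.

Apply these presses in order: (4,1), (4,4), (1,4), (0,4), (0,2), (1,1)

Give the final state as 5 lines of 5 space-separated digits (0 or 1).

After press 1 at (4,1):
0 1 1 0 1
1 1 1 1 0
0 1 0 1 0
1 1 0 0 1
1 1 1 0 0

After press 2 at (4,4):
0 1 1 0 1
1 1 1 1 0
0 1 0 1 0
1 1 0 0 0
1 1 1 1 1

After press 3 at (1,4):
0 1 1 0 0
1 1 1 0 1
0 1 0 1 1
1 1 0 0 0
1 1 1 1 1

After press 4 at (0,4):
0 1 1 1 1
1 1 1 0 0
0 1 0 1 1
1 1 0 0 0
1 1 1 1 1

After press 5 at (0,2):
0 0 0 0 1
1 1 0 0 0
0 1 0 1 1
1 1 0 0 0
1 1 1 1 1

After press 6 at (1,1):
0 1 0 0 1
0 0 1 0 0
0 0 0 1 1
1 1 0 0 0
1 1 1 1 1

Answer: 0 1 0 0 1
0 0 1 0 0
0 0 0 1 1
1 1 0 0 0
1 1 1 1 1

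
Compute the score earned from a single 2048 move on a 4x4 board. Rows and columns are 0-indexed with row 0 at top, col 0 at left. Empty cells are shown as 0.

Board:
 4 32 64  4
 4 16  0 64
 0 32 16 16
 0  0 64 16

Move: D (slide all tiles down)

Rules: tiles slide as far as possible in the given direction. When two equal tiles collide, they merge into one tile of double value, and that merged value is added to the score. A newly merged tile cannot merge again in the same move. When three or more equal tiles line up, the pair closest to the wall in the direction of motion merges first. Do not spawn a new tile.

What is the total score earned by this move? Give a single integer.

Slide down:
col 0: [4, 4, 0, 0] -> [0, 0, 0, 8]  score +8 (running 8)
col 1: [32, 16, 32, 0] -> [0, 32, 16, 32]  score +0 (running 8)
col 2: [64, 0, 16, 64] -> [0, 64, 16, 64]  score +0 (running 8)
col 3: [4, 64, 16, 16] -> [0, 4, 64, 32]  score +32 (running 40)
Board after move:
 0  0  0  0
 0 32 64  4
 0 16 16 64
 8 32 64 32

Answer: 40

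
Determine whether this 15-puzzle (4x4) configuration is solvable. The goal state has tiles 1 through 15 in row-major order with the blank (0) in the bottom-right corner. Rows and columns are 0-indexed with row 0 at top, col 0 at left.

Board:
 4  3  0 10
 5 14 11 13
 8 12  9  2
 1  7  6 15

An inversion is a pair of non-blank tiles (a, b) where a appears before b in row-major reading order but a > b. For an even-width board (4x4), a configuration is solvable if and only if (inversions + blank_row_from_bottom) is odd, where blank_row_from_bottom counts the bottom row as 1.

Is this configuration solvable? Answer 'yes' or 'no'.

Inversions: 51
Blank is in row 0 (0-indexed from top), which is row 4 counting from the bottom (bottom = 1).
51 + 4 = 55, which is odd, so the puzzle is solvable.

Answer: yes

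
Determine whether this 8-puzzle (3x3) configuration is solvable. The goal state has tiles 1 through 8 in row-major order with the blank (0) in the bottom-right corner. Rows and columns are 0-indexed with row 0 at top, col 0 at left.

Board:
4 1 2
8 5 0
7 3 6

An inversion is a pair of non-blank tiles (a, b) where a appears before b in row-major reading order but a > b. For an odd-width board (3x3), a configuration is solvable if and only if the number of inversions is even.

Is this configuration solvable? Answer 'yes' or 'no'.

Answer: yes

Derivation:
Inversions (pairs i<j in row-major order where tile[i] > tile[j] > 0): 10
10 is even, so the puzzle is solvable.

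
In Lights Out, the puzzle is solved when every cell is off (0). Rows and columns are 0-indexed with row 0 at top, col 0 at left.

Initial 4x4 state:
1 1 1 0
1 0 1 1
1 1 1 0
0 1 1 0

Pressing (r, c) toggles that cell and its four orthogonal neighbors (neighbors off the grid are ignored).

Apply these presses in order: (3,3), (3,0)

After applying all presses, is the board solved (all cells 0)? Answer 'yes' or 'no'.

After press 1 at (3,3):
1 1 1 0
1 0 1 1
1 1 1 1
0 1 0 1

After press 2 at (3,0):
1 1 1 0
1 0 1 1
0 1 1 1
1 0 0 1

Lights still on: 11

Answer: no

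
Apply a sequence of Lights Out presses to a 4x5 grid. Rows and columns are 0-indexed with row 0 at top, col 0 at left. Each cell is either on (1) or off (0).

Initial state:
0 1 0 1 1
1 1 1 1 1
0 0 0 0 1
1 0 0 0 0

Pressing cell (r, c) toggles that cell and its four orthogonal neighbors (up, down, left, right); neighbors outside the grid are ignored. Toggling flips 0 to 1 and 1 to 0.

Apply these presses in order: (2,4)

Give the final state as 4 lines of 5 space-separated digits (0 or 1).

Answer: 0 1 0 1 1
1 1 1 1 0
0 0 0 1 0
1 0 0 0 1

Derivation:
After press 1 at (2,4):
0 1 0 1 1
1 1 1 1 0
0 0 0 1 0
1 0 0 0 1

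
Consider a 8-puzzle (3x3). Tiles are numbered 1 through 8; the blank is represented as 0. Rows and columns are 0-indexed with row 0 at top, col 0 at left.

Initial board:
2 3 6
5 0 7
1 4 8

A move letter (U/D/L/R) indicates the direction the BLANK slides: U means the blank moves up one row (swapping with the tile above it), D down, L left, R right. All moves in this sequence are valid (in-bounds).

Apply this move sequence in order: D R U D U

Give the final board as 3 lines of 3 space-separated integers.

After move 1 (D):
2 3 6
5 4 7
1 0 8

After move 2 (R):
2 3 6
5 4 7
1 8 0

After move 3 (U):
2 3 6
5 4 0
1 8 7

After move 4 (D):
2 3 6
5 4 7
1 8 0

After move 5 (U):
2 3 6
5 4 0
1 8 7

Answer: 2 3 6
5 4 0
1 8 7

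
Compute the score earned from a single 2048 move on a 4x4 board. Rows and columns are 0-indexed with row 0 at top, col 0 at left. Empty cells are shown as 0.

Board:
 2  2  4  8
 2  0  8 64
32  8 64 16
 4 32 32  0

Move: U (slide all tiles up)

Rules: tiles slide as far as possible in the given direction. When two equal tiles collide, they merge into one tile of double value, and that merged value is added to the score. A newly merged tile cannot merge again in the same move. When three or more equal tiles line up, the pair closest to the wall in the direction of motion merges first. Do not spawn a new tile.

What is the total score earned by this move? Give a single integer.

Slide up:
col 0: [2, 2, 32, 4] -> [4, 32, 4, 0]  score +4 (running 4)
col 1: [2, 0, 8, 32] -> [2, 8, 32, 0]  score +0 (running 4)
col 2: [4, 8, 64, 32] -> [4, 8, 64, 32]  score +0 (running 4)
col 3: [8, 64, 16, 0] -> [8, 64, 16, 0]  score +0 (running 4)
Board after move:
 4  2  4  8
32  8  8 64
 4 32 64 16
 0  0 32  0

Answer: 4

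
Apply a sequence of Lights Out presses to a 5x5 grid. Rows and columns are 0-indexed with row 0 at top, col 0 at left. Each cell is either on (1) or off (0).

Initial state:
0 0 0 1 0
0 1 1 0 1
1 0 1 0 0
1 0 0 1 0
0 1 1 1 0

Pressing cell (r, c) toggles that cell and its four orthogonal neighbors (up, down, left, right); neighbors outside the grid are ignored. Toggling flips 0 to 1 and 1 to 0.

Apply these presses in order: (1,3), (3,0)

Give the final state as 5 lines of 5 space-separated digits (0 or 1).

After press 1 at (1,3):
0 0 0 0 0
0 1 0 1 0
1 0 1 1 0
1 0 0 1 0
0 1 1 1 0

After press 2 at (3,0):
0 0 0 0 0
0 1 0 1 0
0 0 1 1 0
0 1 0 1 0
1 1 1 1 0

Answer: 0 0 0 0 0
0 1 0 1 0
0 0 1 1 0
0 1 0 1 0
1 1 1 1 0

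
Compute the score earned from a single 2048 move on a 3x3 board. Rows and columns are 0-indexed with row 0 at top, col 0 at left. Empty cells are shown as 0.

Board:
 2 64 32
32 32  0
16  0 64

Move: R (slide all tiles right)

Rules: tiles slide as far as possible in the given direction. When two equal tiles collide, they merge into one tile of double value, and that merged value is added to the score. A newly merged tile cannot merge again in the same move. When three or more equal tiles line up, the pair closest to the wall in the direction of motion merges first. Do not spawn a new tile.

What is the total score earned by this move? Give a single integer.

Answer: 64

Derivation:
Slide right:
row 0: [2, 64, 32] -> [2, 64, 32]  score +0 (running 0)
row 1: [32, 32, 0] -> [0, 0, 64]  score +64 (running 64)
row 2: [16, 0, 64] -> [0, 16, 64]  score +0 (running 64)
Board after move:
 2 64 32
 0  0 64
 0 16 64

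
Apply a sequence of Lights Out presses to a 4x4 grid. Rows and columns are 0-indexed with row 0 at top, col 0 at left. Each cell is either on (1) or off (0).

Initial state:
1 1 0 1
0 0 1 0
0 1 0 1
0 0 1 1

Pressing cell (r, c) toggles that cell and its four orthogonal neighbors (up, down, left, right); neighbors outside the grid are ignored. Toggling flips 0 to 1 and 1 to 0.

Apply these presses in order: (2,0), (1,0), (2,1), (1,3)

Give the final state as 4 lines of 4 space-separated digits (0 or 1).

Answer: 0 1 0 0
0 0 0 1
1 1 1 0
1 1 1 1

Derivation:
After press 1 at (2,0):
1 1 0 1
1 0 1 0
1 0 0 1
1 0 1 1

After press 2 at (1,0):
0 1 0 1
0 1 1 0
0 0 0 1
1 0 1 1

After press 3 at (2,1):
0 1 0 1
0 0 1 0
1 1 1 1
1 1 1 1

After press 4 at (1,3):
0 1 0 0
0 0 0 1
1 1 1 0
1 1 1 1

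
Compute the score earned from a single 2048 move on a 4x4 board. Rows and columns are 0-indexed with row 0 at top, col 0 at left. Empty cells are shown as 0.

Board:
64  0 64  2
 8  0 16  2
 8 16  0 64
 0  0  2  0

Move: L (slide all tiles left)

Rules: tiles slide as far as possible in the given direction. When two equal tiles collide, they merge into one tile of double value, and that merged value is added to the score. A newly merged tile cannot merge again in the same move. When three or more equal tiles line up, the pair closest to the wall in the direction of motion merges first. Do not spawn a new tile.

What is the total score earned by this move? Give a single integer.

Slide left:
row 0: [64, 0, 64, 2] -> [128, 2, 0, 0]  score +128 (running 128)
row 1: [8, 0, 16, 2] -> [8, 16, 2, 0]  score +0 (running 128)
row 2: [8, 16, 0, 64] -> [8, 16, 64, 0]  score +0 (running 128)
row 3: [0, 0, 2, 0] -> [2, 0, 0, 0]  score +0 (running 128)
Board after move:
128   2   0   0
  8  16   2   0
  8  16  64   0
  2   0   0   0

Answer: 128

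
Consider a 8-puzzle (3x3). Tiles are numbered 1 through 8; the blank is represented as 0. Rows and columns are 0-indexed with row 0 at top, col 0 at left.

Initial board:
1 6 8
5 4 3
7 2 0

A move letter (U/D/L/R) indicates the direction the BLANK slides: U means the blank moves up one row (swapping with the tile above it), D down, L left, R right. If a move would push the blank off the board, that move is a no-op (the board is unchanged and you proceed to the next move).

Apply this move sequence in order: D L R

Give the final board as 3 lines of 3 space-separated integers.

Answer: 1 6 8
5 4 3
7 2 0

Derivation:
After move 1 (D):
1 6 8
5 4 3
7 2 0

After move 2 (L):
1 6 8
5 4 3
7 0 2

After move 3 (R):
1 6 8
5 4 3
7 2 0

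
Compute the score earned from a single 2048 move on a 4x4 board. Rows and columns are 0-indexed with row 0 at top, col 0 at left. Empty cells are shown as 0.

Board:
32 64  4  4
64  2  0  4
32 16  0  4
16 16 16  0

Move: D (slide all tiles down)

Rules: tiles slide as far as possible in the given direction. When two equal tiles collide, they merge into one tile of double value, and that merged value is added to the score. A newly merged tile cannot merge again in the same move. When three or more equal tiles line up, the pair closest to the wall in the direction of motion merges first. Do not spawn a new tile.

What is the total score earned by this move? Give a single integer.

Answer: 40

Derivation:
Slide down:
col 0: [32, 64, 32, 16] -> [32, 64, 32, 16]  score +0 (running 0)
col 1: [64, 2, 16, 16] -> [0, 64, 2, 32]  score +32 (running 32)
col 2: [4, 0, 0, 16] -> [0, 0, 4, 16]  score +0 (running 32)
col 3: [4, 4, 4, 0] -> [0, 0, 4, 8]  score +8 (running 40)
Board after move:
32  0  0  0
64 64  0  0
32  2  4  4
16 32 16  8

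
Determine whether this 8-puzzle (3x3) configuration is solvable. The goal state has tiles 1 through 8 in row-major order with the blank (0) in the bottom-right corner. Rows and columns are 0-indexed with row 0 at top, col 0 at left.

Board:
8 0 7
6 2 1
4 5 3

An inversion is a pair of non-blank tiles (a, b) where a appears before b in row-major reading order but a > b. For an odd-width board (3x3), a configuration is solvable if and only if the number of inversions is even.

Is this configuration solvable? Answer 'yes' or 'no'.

Inversions (pairs i<j in row-major order where tile[i] > tile[j] > 0): 21
21 is odd, so the puzzle is not solvable.

Answer: no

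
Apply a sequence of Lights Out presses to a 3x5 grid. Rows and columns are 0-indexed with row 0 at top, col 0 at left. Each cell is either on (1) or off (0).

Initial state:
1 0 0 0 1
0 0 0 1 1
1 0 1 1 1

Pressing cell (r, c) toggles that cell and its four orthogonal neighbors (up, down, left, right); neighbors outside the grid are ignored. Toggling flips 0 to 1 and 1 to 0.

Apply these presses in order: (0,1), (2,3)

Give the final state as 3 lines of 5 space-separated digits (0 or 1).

After press 1 at (0,1):
0 1 1 0 1
0 1 0 1 1
1 0 1 1 1

After press 2 at (2,3):
0 1 1 0 1
0 1 0 0 1
1 0 0 0 0

Answer: 0 1 1 0 1
0 1 0 0 1
1 0 0 0 0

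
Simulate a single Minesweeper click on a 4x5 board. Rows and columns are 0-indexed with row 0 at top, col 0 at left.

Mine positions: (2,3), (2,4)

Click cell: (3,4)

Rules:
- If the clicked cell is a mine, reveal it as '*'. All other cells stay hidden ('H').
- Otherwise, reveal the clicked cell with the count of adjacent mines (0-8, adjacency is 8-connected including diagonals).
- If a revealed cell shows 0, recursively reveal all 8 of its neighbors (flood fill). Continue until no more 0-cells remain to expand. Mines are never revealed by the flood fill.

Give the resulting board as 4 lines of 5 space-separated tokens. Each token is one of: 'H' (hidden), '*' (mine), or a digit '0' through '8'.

H H H H H
H H H H H
H H H H H
H H H H 2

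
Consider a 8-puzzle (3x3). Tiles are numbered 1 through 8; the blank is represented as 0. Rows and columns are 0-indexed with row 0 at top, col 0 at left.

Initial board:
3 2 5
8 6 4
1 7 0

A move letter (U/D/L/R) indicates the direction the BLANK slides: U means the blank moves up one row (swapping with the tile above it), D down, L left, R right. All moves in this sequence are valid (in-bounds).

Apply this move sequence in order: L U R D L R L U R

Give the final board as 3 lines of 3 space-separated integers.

Answer: 3 2 5
8 7 0
1 4 6

Derivation:
After move 1 (L):
3 2 5
8 6 4
1 0 7

After move 2 (U):
3 2 5
8 0 4
1 6 7

After move 3 (R):
3 2 5
8 4 0
1 6 7

After move 4 (D):
3 2 5
8 4 7
1 6 0

After move 5 (L):
3 2 5
8 4 7
1 0 6

After move 6 (R):
3 2 5
8 4 7
1 6 0

After move 7 (L):
3 2 5
8 4 7
1 0 6

After move 8 (U):
3 2 5
8 0 7
1 4 6

After move 9 (R):
3 2 5
8 7 0
1 4 6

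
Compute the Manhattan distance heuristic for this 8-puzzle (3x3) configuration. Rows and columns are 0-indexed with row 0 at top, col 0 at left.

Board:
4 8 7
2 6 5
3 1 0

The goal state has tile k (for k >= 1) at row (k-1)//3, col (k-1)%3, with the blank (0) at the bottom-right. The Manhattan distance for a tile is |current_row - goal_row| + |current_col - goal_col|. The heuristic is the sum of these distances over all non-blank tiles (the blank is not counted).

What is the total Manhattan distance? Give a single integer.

Tile 4: (0,0)->(1,0) = 1
Tile 8: (0,1)->(2,1) = 2
Tile 7: (0,2)->(2,0) = 4
Tile 2: (1,0)->(0,1) = 2
Tile 6: (1,1)->(1,2) = 1
Tile 5: (1,2)->(1,1) = 1
Tile 3: (2,0)->(0,2) = 4
Tile 1: (2,1)->(0,0) = 3
Sum: 1 + 2 + 4 + 2 + 1 + 1 + 4 + 3 = 18

Answer: 18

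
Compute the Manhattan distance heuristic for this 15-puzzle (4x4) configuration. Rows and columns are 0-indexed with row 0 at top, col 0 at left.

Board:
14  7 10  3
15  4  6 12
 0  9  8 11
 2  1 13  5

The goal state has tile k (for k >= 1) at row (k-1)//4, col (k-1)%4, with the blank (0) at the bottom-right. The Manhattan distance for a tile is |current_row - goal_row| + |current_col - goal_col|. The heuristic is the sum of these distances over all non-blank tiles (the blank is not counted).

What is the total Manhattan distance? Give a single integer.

Tile 14: (0,0)->(3,1) = 4
Tile 7: (0,1)->(1,2) = 2
Tile 10: (0,2)->(2,1) = 3
Tile 3: (0,3)->(0,2) = 1
Tile 15: (1,0)->(3,2) = 4
Tile 4: (1,1)->(0,3) = 3
Tile 6: (1,2)->(1,1) = 1
Tile 12: (1,3)->(2,3) = 1
Tile 9: (2,1)->(2,0) = 1
Tile 8: (2,2)->(1,3) = 2
Tile 11: (2,3)->(2,2) = 1
Tile 2: (3,0)->(0,1) = 4
Tile 1: (3,1)->(0,0) = 4
Tile 13: (3,2)->(3,0) = 2
Tile 5: (3,3)->(1,0) = 5
Sum: 4 + 2 + 3 + 1 + 4 + 3 + 1 + 1 + 1 + 2 + 1 + 4 + 4 + 2 + 5 = 38

Answer: 38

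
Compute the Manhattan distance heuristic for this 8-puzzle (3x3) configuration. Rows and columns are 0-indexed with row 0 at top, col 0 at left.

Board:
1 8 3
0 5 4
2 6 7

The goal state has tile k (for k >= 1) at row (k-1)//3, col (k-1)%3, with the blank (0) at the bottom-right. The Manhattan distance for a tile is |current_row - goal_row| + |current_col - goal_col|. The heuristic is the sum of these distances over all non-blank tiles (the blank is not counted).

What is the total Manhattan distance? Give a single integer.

Answer: 11

Derivation:
Tile 1: (0,0)->(0,0) = 0
Tile 8: (0,1)->(2,1) = 2
Tile 3: (0,2)->(0,2) = 0
Tile 5: (1,1)->(1,1) = 0
Tile 4: (1,2)->(1,0) = 2
Tile 2: (2,0)->(0,1) = 3
Tile 6: (2,1)->(1,2) = 2
Tile 7: (2,2)->(2,0) = 2
Sum: 0 + 2 + 0 + 0 + 2 + 3 + 2 + 2 = 11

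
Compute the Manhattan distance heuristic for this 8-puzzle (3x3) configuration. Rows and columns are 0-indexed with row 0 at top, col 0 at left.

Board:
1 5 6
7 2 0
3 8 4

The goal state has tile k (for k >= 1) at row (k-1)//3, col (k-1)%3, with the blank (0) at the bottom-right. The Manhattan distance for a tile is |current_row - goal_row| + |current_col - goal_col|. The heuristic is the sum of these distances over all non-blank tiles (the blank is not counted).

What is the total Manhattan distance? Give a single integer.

Answer: 11

Derivation:
Tile 1: (0,0)->(0,0) = 0
Tile 5: (0,1)->(1,1) = 1
Tile 6: (0,2)->(1,2) = 1
Tile 7: (1,0)->(2,0) = 1
Tile 2: (1,1)->(0,1) = 1
Tile 3: (2,0)->(0,2) = 4
Tile 8: (2,1)->(2,1) = 0
Tile 4: (2,2)->(1,0) = 3
Sum: 0 + 1 + 1 + 1 + 1 + 4 + 0 + 3 = 11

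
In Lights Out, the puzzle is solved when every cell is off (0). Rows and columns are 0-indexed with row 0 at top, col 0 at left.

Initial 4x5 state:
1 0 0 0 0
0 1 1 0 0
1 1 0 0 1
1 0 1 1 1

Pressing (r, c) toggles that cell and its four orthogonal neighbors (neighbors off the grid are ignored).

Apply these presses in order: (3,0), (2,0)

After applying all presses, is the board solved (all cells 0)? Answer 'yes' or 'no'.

Answer: no

Derivation:
After press 1 at (3,0):
1 0 0 0 0
0 1 1 0 0
0 1 0 0 1
0 1 1 1 1

After press 2 at (2,0):
1 0 0 0 0
1 1 1 0 0
1 0 0 0 1
1 1 1 1 1

Lights still on: 11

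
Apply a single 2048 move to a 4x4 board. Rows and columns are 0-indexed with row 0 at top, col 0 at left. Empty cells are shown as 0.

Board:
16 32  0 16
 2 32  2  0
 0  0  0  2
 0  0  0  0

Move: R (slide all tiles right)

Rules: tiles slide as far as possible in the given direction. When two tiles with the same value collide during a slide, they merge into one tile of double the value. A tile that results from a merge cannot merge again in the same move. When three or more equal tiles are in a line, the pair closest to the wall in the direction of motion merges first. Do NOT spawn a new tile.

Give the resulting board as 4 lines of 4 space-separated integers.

Slide right:
row 0: [16, 32, 0, 16] -> [0, 16, 32, 16]
row 1: [2, 32, 2, 0] -> [0, 2, 32, 2]
row 2: [0, 0, 0, 2] -> [0, 0, 0, 2]
row 3: [0, 0, 0, 0] -> [0, 0, 0, 0]

Answer:  0 16 32 16
 0  2 32  2
 0  0  0  2
 0  0  0  0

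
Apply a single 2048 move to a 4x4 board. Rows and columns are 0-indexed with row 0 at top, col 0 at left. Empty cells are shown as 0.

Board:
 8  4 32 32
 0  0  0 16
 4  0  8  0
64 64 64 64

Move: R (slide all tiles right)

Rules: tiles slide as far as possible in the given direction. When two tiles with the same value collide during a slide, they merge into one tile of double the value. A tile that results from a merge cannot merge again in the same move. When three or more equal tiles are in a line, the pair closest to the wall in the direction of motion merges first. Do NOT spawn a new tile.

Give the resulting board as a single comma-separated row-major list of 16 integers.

Answer: 0, 8, 4, 64, 0, 0, 0, 16, 0, 0, 4, 8, 0, 0, 128, 128

Derivation:
Slide right:
row 0: [8, 4, 32, 32] -> [0, 8, 4, 64]
row 1: [0, 0, 0, 16] -> [0, 0, 0, 16]
row 2: [4, 0, 8, 0] -> [0, 0, 4, 8]
row 3: [64, 64, 64, 64] -> [0, 0, 128, 128]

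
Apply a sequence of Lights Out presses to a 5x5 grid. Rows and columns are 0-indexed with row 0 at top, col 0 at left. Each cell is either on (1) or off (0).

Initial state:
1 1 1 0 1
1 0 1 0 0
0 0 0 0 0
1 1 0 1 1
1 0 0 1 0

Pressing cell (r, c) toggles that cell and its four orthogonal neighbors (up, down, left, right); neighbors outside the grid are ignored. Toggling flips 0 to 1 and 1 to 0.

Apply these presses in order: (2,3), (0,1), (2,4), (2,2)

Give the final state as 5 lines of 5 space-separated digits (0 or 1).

After press 1 at (2,3):
1 1 1 0 1
1 0 1 1 0
0 0 1 1 1
1 1 0 0 1
1 0 0 1 0

After press 2 at (0,1):
0 0 0 0 1
1 1 1 1 0
0 0 1 1 1
1 1 0 0 1
1 0 0 1 0

After press 3 at (2,4):
0 0 0 0 1
1 1 1 1 1
0 0 1 0 0
1 1 0 0 0
1 0 0 1 0

After press 4 at (2,2):
0 0 0 0 1
1 1 0 1 1
0 1 0 1 0
1 1 1 0 0
1 0 0 1 0

Answer: 0 0 0 0 1
1 1 0 1 1
0 1 0 1 0
1 1 1 0 0
1 0 0 1 0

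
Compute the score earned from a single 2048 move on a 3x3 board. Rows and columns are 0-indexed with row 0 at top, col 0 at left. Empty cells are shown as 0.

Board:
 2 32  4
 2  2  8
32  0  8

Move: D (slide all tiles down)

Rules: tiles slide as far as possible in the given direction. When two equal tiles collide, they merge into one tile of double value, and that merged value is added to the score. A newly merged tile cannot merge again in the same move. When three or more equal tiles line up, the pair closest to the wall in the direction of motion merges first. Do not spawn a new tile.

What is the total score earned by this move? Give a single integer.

Slide down:
col 0: [2, 2, 32] -> [0, 4, 32]  score +4 (running 4)
col 1: [32, 2, 0] -> [0, 32, 2]  score +0 (running 4)
col 2: [4, 8, 8] -> [0, 4, 16]  score +16 (running 20)
Board after move:
 0  0  0
 4 32  4
32  2 16

Answer: 20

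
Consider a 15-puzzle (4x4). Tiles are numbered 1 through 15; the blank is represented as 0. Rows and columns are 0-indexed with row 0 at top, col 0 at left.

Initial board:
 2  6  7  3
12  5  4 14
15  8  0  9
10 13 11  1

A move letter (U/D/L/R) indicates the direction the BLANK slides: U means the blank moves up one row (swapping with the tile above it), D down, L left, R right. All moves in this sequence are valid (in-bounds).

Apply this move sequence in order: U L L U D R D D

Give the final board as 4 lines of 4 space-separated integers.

Answer:  2  6  7  3
12  8  5 14
15 13  4  9
10  0 11  1

Derivation:
After move 1 (U):
 2  6  7  3
12  5  0 14
15  8  4  9
10 13 11  1

After move 2 (L):
 2  6  7  3
12  0  5 14
15  8  4  9
10 13 11  1

After move 3 (L):
 2  6  7  3
 0 12  5 14
15  8  4  9
10 13 11  1

After move 4 (U):
 0  6  7  3
 2 12  5 14
15  8  4  9
10 13 11  1

After move 5 (D):
 2  6  7  3
 0 12  5 14
15  8  4  9
10 13 11  1

After move 6 (R):
 2  6  7  3
12  0  5 14
15  8  4  9
10 13 11  1

After move 7 (D):
 2  6  7  3
12  8  5 14
15  0  4  9
10 13 11  1

After move 8 (D):
 2  6  7  3
12  8  5 14
15 13  4  9
10  0 11  1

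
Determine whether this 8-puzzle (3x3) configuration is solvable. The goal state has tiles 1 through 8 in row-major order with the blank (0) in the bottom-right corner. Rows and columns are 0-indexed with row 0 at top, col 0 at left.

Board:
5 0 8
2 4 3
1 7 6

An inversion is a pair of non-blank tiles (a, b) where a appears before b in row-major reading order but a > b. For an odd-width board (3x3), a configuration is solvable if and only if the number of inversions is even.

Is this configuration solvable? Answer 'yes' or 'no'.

Answer: no

Derivation:
Inversions (pairs i<j in row-major order where tile[i] > tile[j] > 0): 15
15 is odd, so the puzzle is not solvable.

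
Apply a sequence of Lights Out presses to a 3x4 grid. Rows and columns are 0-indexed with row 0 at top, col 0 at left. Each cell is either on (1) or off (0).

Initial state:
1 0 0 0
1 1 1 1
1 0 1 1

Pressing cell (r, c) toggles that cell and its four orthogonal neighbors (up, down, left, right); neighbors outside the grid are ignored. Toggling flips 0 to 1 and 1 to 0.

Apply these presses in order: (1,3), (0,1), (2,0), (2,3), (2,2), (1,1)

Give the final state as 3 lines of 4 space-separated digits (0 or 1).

After press 1 at (1,3):
1 0 0 1
1 1 0 0
1 0 1 0

After press 2 at (0,1):
0 1 1 1
1 0 0 0
1 0 1 0

After press 3 at (2,0):
0 1 1 1
0 0 0 0
0 1 1 0

After press 4 at (2,3):
0 1 1 1
0 0 0 1
0 1 0 1

After press 5 at (2,2):
0 1 1 1
0 0 1 1
0 0 1 0

After press 6 at (1,1):
0 0 1 1
1 1 0 1
0 1 1 0

Answer: 0 0 1 1
1 1 0 1
0 1 1 0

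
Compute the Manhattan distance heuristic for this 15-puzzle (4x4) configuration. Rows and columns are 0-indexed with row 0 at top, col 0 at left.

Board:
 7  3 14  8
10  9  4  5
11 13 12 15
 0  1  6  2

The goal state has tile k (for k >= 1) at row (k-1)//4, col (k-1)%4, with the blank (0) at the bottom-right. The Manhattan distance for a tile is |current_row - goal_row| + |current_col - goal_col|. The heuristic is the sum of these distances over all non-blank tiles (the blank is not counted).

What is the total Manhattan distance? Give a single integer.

Tile 7: at (0,0), goal (1,2), distance |0-1|+|0-2| = 3
Tile 3: at (0,1), goal (0,2), distance |0-0|+|1-2| = 1
Tile 14: at (0,2), goal (3,1), distance |0-3|+|2-1| = 4
Tile 8: at (0,3), goal (1,3), distance |0-1|+|3-3| = 1
Tile 10: at (1,0), goal (2,1), distance |1-2|+|0-1| = 2
Tile 9: at (1,1), goal (2,0), distance |1-2|+|1-0| = 2
Tile 4: at (1,2), goal (0,3), distance |1-0|+|2-3| = 2
Tile 5: at (1,3), goal (1,0), distance |1-1|+|3-0| = 3
Tile 11: at (2,0), goal (2,2), distance |2-2|+|0-2| = 2
Tile 13: at (2,1), goal (3,0), distance |2-3|+|1-0| = 2
Tile 12: at (2,2), goal (2,3), distance |2-2|+|2-3| = 1
Tile 15: at (2,3), goal (3,2), distance |2-3|+|3-2| = 2
Tile 1: at (3,1), goal (0,0), distance |3-0|+|1-0| = 4
Tile 6: at (3,2), goal (1,1), distance |3-1|+|2-1| = 3
Tile 2: at (3,3), goal (0,1), distance |3-0|+|3-1| = 5
Sum: 3 + 1 + 4 + 1 + 2 + 2 + 2 + 3 + 2 + 2 + 1 + 2 + 4 + 3 + 5 = 37

Answer: 37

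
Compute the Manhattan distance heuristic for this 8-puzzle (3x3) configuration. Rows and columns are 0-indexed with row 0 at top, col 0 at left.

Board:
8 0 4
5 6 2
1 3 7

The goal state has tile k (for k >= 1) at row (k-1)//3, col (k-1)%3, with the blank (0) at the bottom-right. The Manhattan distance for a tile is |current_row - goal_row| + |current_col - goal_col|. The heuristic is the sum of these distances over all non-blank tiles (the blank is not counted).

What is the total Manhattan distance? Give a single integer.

Tile 8: at (0,0), goal (2,1), distance |0-2|+|0-1| = 3
Tile 4: at (0,2), goal (1,0), distance |0-1|+|2-0| = 3
Tile 5: at (1,0), goal (1,1), distance |1-1|+|0-1| = 1
Tile 6: at (1,1), goal (1,2), distance |1-1|+|1-2| = 1
Tile 2: at (1,2), goal (0,1), distance |1-0|+|2-1| = 2
Tile 1: at (2,0), goal (0,0), distance |2-0|+|0-0| = 2
Tile 3: at (2,1), goal (0,2), distance |2-0|+|1-2| = 3
Tile 7: at (2,2), goal (2,0), distance |2-2|+|2-0| = 2
Sum: 3 + 3 + 1 + 1 + 2 + 2 + 3 + 2 = 17

Answer: 17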